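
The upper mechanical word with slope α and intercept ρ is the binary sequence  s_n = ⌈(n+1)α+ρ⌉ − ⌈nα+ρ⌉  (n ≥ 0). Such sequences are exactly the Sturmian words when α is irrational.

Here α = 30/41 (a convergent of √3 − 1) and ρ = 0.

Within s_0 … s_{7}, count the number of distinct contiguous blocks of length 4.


4

t_n = ⌈(n·30)/41⌉ for n = 0 … 8:
  n=0…8: ⌈0/41⌉=0 ⌈30/41⌉=1 ⌈60/41⌉=2 ⌈90/41⌉=3 ⌈120/41⌉=3 ⌈150/41⌉=4 ⌈180/41⌉=5 ⌈210/41⌉=6 ⌈240/41⌉=6
s_n = t_(n+1) − t_n for n = 0 … 7 gives
prefix = 11101110
slide a length-4 window over [0..3] … [4..7] (5 windows); first occurrence of each distinct factor:
  [  0..  3] 1110
  [  1..  4] 1101
  [  2..  5] 1011
  [  3..  6] 0111
  (the other 1 window repeats one of these)
distinct factors: {0111, 1011, 1101, 1110}
count = 4  (Sturmian bound for length 4 is 5)


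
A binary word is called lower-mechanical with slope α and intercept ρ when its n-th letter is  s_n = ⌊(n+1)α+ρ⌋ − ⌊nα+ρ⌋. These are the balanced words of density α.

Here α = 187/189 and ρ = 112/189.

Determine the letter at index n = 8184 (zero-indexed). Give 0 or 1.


(n+1)α + ρ = (8185·187 + 112) / 189 = 1530707/189
nα + ρ     = (8184·187 + 112) / 189 = 1530520/189
⌊1530707/189⌋ = 8098,  ⌊1530520/189⌋ = 8097
s_{8184} = 8098 − 8097 = 1

1


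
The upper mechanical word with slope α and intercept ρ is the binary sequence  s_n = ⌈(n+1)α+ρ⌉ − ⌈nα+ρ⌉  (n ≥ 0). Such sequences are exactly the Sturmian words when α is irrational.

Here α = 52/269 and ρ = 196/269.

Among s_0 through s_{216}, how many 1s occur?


42

#1s = Σ_{n=0}^{216} s_n = Σ_{n=0}^{216} (⌈(n+1)α+ρ⌉ − ⌈nα+ρ⌉)
the sum telescopes: every ⌈nα+ρ⌉ with 0 < n < 217 appears once with + and once with −, leaving ⌈217α+ρ⌉ − ⌈0·α+ρ⌉
217α + ρ = (217·52 + 196) / 269 = 11480/269
ρ = 196/269
⌈11480/269⌉ = 43,  ⌈196/269⌉ = 1
#1s = 43 − 1 = 42


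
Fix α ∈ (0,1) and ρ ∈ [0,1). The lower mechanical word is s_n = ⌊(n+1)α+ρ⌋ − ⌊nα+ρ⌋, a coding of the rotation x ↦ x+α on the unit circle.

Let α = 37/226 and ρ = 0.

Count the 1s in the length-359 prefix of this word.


58

#1s = Σ_{n=0}^{358} s_n = Σ_{n=0}^{358} (⌊(n+1)α+ρ⌋ − ⌊nα+ρ⌋)
the sum telescopes: every ⌊nα+ρ⌋ with 0 < n < 359 appears once with + and once with −, leaving ⌊359α+ρ⌋ − ⌊0·α+ρ⌋
359α + ρ = (359·37) / 226 = 13283/226
ρ = 0/226
⌊13283/226⌋ = 58,  ⌊0/226⌋ = 0
#1s = 58 − 0 = 58


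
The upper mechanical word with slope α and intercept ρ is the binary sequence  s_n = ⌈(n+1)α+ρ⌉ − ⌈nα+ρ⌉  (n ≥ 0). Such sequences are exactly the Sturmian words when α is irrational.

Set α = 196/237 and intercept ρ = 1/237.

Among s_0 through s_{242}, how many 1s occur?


200

#1s = Σ_{n=0}^{242} s_n = Σ_{n=0}^{242} (⌈(n+1)α+ρ⌉ − ⌈nα+ρ⌉)
the sum telescopes: every ⌈nα+ρ⌉ with 0 < n < 243 appears once with + and once with −, leaving ⌈243α+ρ⌉ − ⌈0·α+ρ⌉
243α + ρ = (243·196 + 1) / 237 = 47629/237
ρ = 1/237
⌈47629/237⌉ = 201,  ⌈1/237⌉ = 1
#1s = 201 − 1 = 200


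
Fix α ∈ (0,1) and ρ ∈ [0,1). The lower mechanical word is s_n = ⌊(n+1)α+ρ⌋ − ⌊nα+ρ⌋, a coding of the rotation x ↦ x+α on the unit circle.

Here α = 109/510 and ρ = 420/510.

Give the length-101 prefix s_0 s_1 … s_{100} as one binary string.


n=0: ⌊(1·109+420)/510⌋ − ⌊(0·109+420)/510⌋ = ⌊529/510⌋ − ⌊420/510⌋ = 1 − 0 = 1
n=1: ⌊(2·109+420)/510⌋ − ⌊(1·109+420)/510⌋ = ⌊638/510⌋ − ⌊529/510⌋ = 1 − 1 = 0
n=2: ⌊(3·109+420)/510⌋ − ⌊(2·109+420)/510⌋ = ⌊747/510⌋ − ⌊638/510⌋ = 1 − 1 = 0
n=3: ⌊(4·109+420)/510⌋ − ⌊(3·109+420)/510⌋ = ⌊856/510⌋ − ⌊747/510⌋ = 1 − 1 = 0
n=4: ⌊(5·109+420)/510⌋ − ⌊(4·109+420)/510⌋ = ⌊965/510⌋ − ⌊856/510⌋ = 1 − 1 = 0
n=5: ⌊(6·109+420)/510⌋ − ⌊(5·109+420)/510⌋ = ⌊1074/510⌋ − ⌊965/510⌋ = 2 − 1 = 1
n=6: ⌊(7·109+420)/510⌋ − ⌊(6·109+420)/510⌋ = ⌊1183/510⌋ − ⌊1074/510⌋ = 2 − 2 = 0
n=7: ⌊(8·109+420)/510⌋ − ⌊(7·109+420)/510⌋ = ⌊1292/510⌋ − ⌊1183/510⌋ = 2 − 2 = 0
n=8: ⌊(9·109+420)/510⌋ − ⌊(8·109+420)/510⌋ = ⌊1401/510⌋ − ⌊1292/510⌋ = 2 − 2 = 0
n=9: ⌊(10·109+420)/510⌋ − ⌊(9·109+420)/510⌋ = ⌊1510/510⌋ − ⌊1401/510⌋ = 2 − 2 = 0
n=10: ⌊(11·109+420)/510⌋ − ⌊(10·109+420)/510⌋ = ⌊1619/510⌋ − ⌊1510/510⌋ = 3 − 2 = 1
n=11: ⌊(12·109+420)/510⌋ − ⌊(11·109+420)/510⌋ = ⌊1728/510⌋ − ⌊1619/510⌋ = 3 − 3 = 0
n=12: ⌊(13·109+420)/510⌋ − ⌊(12·109+420)/510⌋ = ⌊1837/510⌋ − ⌊1728/510⌋ = 3 − 3 = 0
n=13: ⌊(14·109+420)/510⌋ − ⌊(13·109+420)/510⌋ = ⌊1946/510⌋ − ⌊1837/510⌋ = 3 − 3 = 0
n=14: ⌊(15·109+420)/510⌋ − ⌊(14·109+420)/510⌋ = ⌊2055/510⌋ − ⌊1946/510⌋ = 4 − 3 = 1
n=15: ⌊(16·109+420)/510⌋ − ⌊(15·109+420)/510⌋ = ⌊2164/510⌋ − ⌊2055/510⌋ = 4 − 4 = 0
n=16: ⌊(17·109+420)/510⌋ − ⌊(16·109+420)/510⌋ = ⌊2273/510⌋ − ⌊2164/510⌋ = 4 − 4 = 0
n=17: ⌊(18·109+420)/510⌋ − ⌊(17·109+420)/510⌋ = ⌊2382/510⌋ − ⌊2273/510⌋ = 4 − 4 = 0
n=18: ⌊(19·109+420)/510⌋ − ⌊(18·109+420)/510⌋ = ⌊2491/510⌋ − ⌊2382/510⌋ = 4 − 4 = 0
n=19: ⌊(20·109+420)/510⌋ − ⌊(19·109+420)/510⌋ = ⌊2600/510⌋ − ⌊2491/510⌋ = 5 − 4 = 1
n=20: ⌊(21·109+420)/510⌋ − ⌊(20·109+420)/510⌋ = ⌊2709/510⌋ − ⌊2600/510⌋ = 5 − 5 = 0
n=21: ⌊(22·109+420)/510⌋ − ⌊(21·109+420)/510⌋ = ⌊2818/510⌋ − ⌊2709/510⌋ = 5 − 5 = 0
n=22: ⌊(23·109+420)/510⌋ − ⌊(22·109+420)/510⌋ = ⌊2927/510⌋ − ⌊2818/510⌋ = 5 − 5 = 0
n=23: ⌊(24·109+420)/510⌋ − ⌊(23·109+420)/510⌋ = ⌊3036/510⌋ − ⌊2927/510⌋ = 5 − 5 = 0
n=24: ⌊(25·109+420)/510⌋ − ⌊(24·109+420)/510⌋ = ⌊3145/510⌋ − ⌊3036/510⌋ = 6 − 5 = 1
n=25: ⌊(26·109+420)/510⌋ − ⌊(25·109+420)/510⌋ = ⌊3254/510⌋ − ⌊3145/510⌋ = 6 − 6 = 0
n=26: ⌊(27·109+420)/510⌋ − ⌊(26·109+420)/510⌋ = ⌊3363/510⌋ − ⌊3254/510⌋ = 6 − 6 = 0
n=27: ⌊(28·109+420)/510⌋ − ⌊(27·109+420)/510⌋ = ⌊3472/510⌋ − ⌊3363/510⌋ = 6 − 6 = 0
n=28: ⌊(29·109+420)/510⌋ − ⌊(28·109+420)/510⌋ = ⌊3581/510⌋ − ⌊3472/510⌋ = 7 − 6 = 1
n=29: ⌊(30·109+420)/510⌋ − ⌊(29·109+420)/510⌋ = ⌊3690/510⌋ − ⌊3581/510⌋ = 7 − 7 = 0
n=30: ⌊(31·109+420)/510⌋ − ⌊(30·109+420)/510⌋ = ⌊3799/510⌋ − ⌊3690/510⌋ = 7 − 7 = 0
n=31: ⌊(32·109+420)/510⌋ − ⌊(31·109+420)/510⌋ = ⌊3908/510⌋ − ⌊3799/510⌋ = 7 − 7 = 0
n=32: ⌊(33·109+420)/510⌋ − ⌊(32·109+420)/510⌋ = ⌊4017/510⌋ − ⌊3908/510⌋ = 7 − 7 = 0
n=33: ⌊(34·109+420)/510⌋ − ⌊(33·109+420)/510⌋ = ⌊4126/510⌋ − ⌊4017/510⌋ = 8 − 7 = 1
n=34: ⌊(35·109+420)/510⌋ − ⌊(34·109+420)/510⌋ = ⌊4235/510⌋ − ⌊4126/510⌋ = 8 − 8 = 0
n=35: ⌊(36·109+420)/510⌋ − ⌊(35·109+420)/510⌋ = ⌊4344/510⌋ − ⌊4235/510⌋ = 8 − 8 = 0
n=36: ⌊(37·109+420)/510⌋ − ⌊(36·109+420)/510⌋ = ⌊4453/510⌋ − ⌊4344/510⌋ = 8 − 8 = 0
n=37: ⌊(38·109+420)/510⌋ − ⌊(37·109+420)/510⌋ = ⌊4562/510⌋ − ⌊4453/510⌋ = 8 − 8 = 0
n=38: ⌊(39·109+420)/510⌋ − ⌊(38·109+420)/510⌋ = ⌊4671/510⌋ − ⌊4562/510⌋ = 9 − 8 = 1
n=39: ⌊(40·109+420)/510⌋ − ⌊(39·109+420)/510⌋ = ⌊4780/510⌋ − ⌊4671/510⌋ = 9 − 9 = 0
n=40: ⌊(41·109+420)/510⌋ − ⌊(40·109+420)/510⌋ = ⌊4889/510⌋ − ⌊4780/510⌋ = 9 − 9 = 0
n=41: ⌊(42·109+420)/510⌋ − ⌊(41·109+420)/510⌋ = ⌊4998/510⌋ − ⌊4889/510⌋ = 9 − 9 = 0
n=42: ⌊(43·109+420)/510⌋ − ⌊(42·109+420)/510⌋ = ⌊5107/510⌋ − ⌊4998/510⌋ = 10 − 9 = 1
n=43: ⌊(44·109+420)/510⌋ − ⌊(43·109+420)/510⌋ = ⌊5216/510⌋ − ⌊5107/510⌋ = 10 − 10 = 0
n=44: ⌊(45·109+420)/510⌋ − ⌊(44·109+420)/510⌋ = ⌊5325/510⌋ − ⌊5216/510⌋ = 10 − 10 = 0
n=45: ⌊(46·109+420)/510⌋ − ⌊(45·109+420)/510⌋ = ⌊5434/510⌋ − ⌊5325/510⌋ = 10 − 10 = 0
n=46: ⌊(47·109+420)/510⌋ − ⌊(46·109+420)/510⌋ = ⌊5543/510⌋ − ⌊5434/510⌋ = 10 − 10 = 0
n=47: ⌊(48·109+420)/510⌋ − ⌊(47·109+420)/510⌋ = ⌊5652/510⌋ − ⌊5543/510⌋ = 11 − 10 = 1
n=48: ⌊(49·109+420)/510⌋ − ⌊(48·109+420)/510⌋ = ⌊5761/510⌋ − ⌊5652/510⌋ = 11 − 11 = 0
n=49: ⌊(50·109+420)/510⌋ − ⌊(49·109+420)/510⌋ = ⌊5870/510⌋ − ⌊5761/510⌋ = 11 − 11 = 0
n=50: ⌊(51·109+420)/510⌋ − ⌊(50·109+420)/510⌋ = ⌊5979/510⌋ − ⌊5870/510⌋ = 11 − 11 = 0
n=51: ⌊(52·109+420)/510⌋ − ⌊(51·109+420)/510⌋ = ⌊6088/510⌋ − ⌊5979/510⌋ = 11 − 11 = 0
n=52: ⌊(53·109+420)/510⌋ − ⌊(52·109+420)/510⌋ = ⌊6197/510⌋ − ⌊6088/510⌋ = 12 − 11 = 1
n=53: ⌊(54·109+420)/510⌋ − ⌊(53·109+420)/510⌋ = ⌊6306/510⌋ − ⌊6197/510⌋ = 12 − 12 = 0
n=54: ⌊(55·109+420)/510⌋ − ⌊(54·109+420)/510⌋ = ⌊6415/510⌋ − ⌊6306/510⌋ = 12 − 12 = 0
n=55: ⌊(56·109+420)/510⌋ − ⌊(55·109+420)/510⌋ = ⌊6524/510⌋ − ⌊6415/510⌋ = 12 − 12 = 0
n=56: ⌊(57·109+420)/510⌋ − ⌊(56·109+420)/510⌋ = ⌊6633/510⌋ − ⌊6524/510⌋ = 13 − 12 = 1
n=57: ⌊(58·109+420)/510⌋ − ⌊(57·109+420)/510⌋ = ⌊6742/510⌋ − ⌊6633/510⌋ = 13 − 13 = 0
n=58: ⌊(59·109+420)/510⌋ − ⌊(58·109+420)/510⌋ = ⌊6851/510⌋ − ⌊6742/510⌋ = 13 − 13 = 0
n=59: ⌊(60·109+420)/510⌋ − ⌊(59·109+420)/510⌋ = ⌊6960/510⌋ − ⌊6851/510⌋ = 13 − 13 = 0
n=60: ⌊(61·109+420)/510⌋ − ⌊(60·109+420)/510⌋ = ⌊7069/510⌋ − ⌊6960/510⌋ = 13 − 13 = 0
n=61: ⌊(62·109+420)/510⌋ − ⌊(61·109+420)/510⌋ = ⌊7178/510⌋ − ⌊7069/510⌋ = 14 − 13 = 1
n=62: ⌊(63·109+420)/510⌋ − ⌊(62·109+420)/510⌋ = ⌊7287/510⌋ − ⌊7178/510⌋ = 14 − 14 = 0
n=63: ⌊(64·109+420)/510⌋ − ⌊(63·109+420)/510⌋ = ⌊7396/510⌋ − ⌊7287/510⌋ = 14 − 14 = 0
n=64: ⌊(65·109+420)/510⌋ − ⌊(64·109+420)/510⌋ = ⌊7505/510⌋ − ⌊7396/510⌋ = 14 − 14 = 0
n=65: ⌊(66·109+420)/510⌋ − ⌊(65·109+420)/510⌋ = ⌊7614/510⌋ − ⌊7505/510⌋ = 14 − 14 = 0
n=66: ⌊(67·109+420)/510⌋ − ⌊(66·109+420)/510⌋ = ⌊7723/510⌋ − ⌊7614/510⌋ = 15 − 14 = 1
n=67: ⌊(68·109+420)/510⌋ − ⌊(67·109+420)/510⌋ = ⌊7832/510⌋ − ⌊7723/510⌋ = 15 − 15 = 0
n=68: ⌊(69·109+420)/510⌋ − ⌊(68·109+420)/510⌋ = ⌊7941/510⌋ − ⌊7832/510⌋ = 15 − 15 = 0
n=69: ⌊(70·109+420)/510⌋ − ⌊(69·109+420)/510⌋ = ⌊8050/510⌋ − ⌊7941/510⌋ = 15 − 15 = 0
n=70: ⌊(71·109+420)/510⌋ − ⌊(70·109+420)/510⌋ = ⌊8159/510⌋ − ⌊8050/510⌋ = 15 − 15 = 0
n=71: ⌊(72·109+420)/510⌋ − ⌊(71·109+420)/510⌋ = ⌊8268/510⌋ − ⌊8159/510⌋ = 16 − 15 = 1
n=72: ⌊(73·109+420)/510⌋ − ⌊(72·109+420)/510⌋ = ⌊8377/510⌋ − ⌊8268/510⌋ = 16 − 16 = 0
n=73: ⌊(74·109+420)/510⌋ − ⌊(73·109+420)/510⌋ = ⌊8486/510⌋ − ⌊8377/510⌋ = 16 − 16 = 0
n=74: ⌊(75·109+420)/510⌋ − ⌊(74·109+420)/510⌋ = ⌊8595/510⌋ − ⌊8486/510⌋ = 16 − 16 = 0
n=75: ⌊(76·109+420)/510⌋ − ⌊(75·109+420)/510⌋ = ⌊8704/510⌋ − ⌊8595/510⌋ = 17 − 16 = 1
n=76: ⌊(77·109+420)/510⌋ − ⌊(76·109+420)/510⌋ = ⌊8813/510⌋ − ⌊8704/510⌋ = 17 − 17 = 0
n=77: ⌊(78·109+420)/510⌋ − ⌊(77·109+420)/510⌋ = ⌊8922/510⌋ − ⌊8813/510⌋ = 17 − 17 = 0
n=78: ⌊(79·109+420)/510⌋ − ⌊(78·109+420)/510⌋ = ⌊9031/510⌋ − ⌊8922/510⌋ = 17 − 17 = 0
n=79: ⌊(80·109+420)/510⌋ − ⌊(79·109+420)/510⌋ = ⌊9140/510⌋ − ⌊9031/510⌋ = 17 − 17 = 0
n=80: ⌊(81·109+420)/510⌋ − ⌊(80·109+420)/510⌋ = ⌊9249/510⌋ − ⌊9140/510⌋ = 18 − 17 = 1
n=81: ⌊(82·109+420)/510⌋ − ⌊(81·109+420)/510⌋ = ⌊9358/510⌋ − ⌊9249/510⌋ = 18 − 18 = 0
n=82: ⌊(83·109+420)/510⌋ − ⌊(82·109+420)/510⌋ = ⌊9467/510⌋ − ⌊9358/510⌋ = 18 − 18 = 0
n=83: ⌊(84·109+420)/510⌋ − ⌊(83·109+420)/510⌋ = ⌊9576/510⌋ − ⌊9467/510⌋ = 18 − 18 = 0
n=84: ⌊(85·109+420)/510⌋ − ⌊(84·109+420)/510⌋ = ⌊9685/510⌋ − ⌊9576/510⌋ = 18 − 18 = 0
n=85: ⌊(86·109+420)/510⌋ − ⌊(85·109+420)/510⌋ = ⌊9794/510⌋ − ⌊9685/510⌋ = 19 − 18 = 1
n=86: ⌊(87·109+420)/510⌋ − ⌊(86·109+420)/510⌋ = ⌊9903/510⌋ − ⌊9794/510⌋ = 19 − 19 = 0
n=87: ⌊(88·109+420)/510⌋ − ⌊(87·109+420)/510⌋ = ⌊10012/510⌋ − ⌊9903/510⌋ = 19 − 19 = 0
n=88: ⌊(89·109+420)/510⌋ − ⌊(88·109+420)/510⌋ = ⌊10121/510⌋ − ⌊10012/510⌋ = 19 − 19 = 0
n=89: ⌊(90·109+420)/510⌋ − ⌊(89·109+420)/510⌋ = ⌊10230/510⌋ − ⌊10121/510⌋ = 20 − 19 = 1
n=90: ⌊(91·109+420)/510⌋ − ⌊(90·109+420)/510⌋ = ⌊10339/510⌋ − ⌊10230/510⌋ = 20 − 20 = 0
n=91: ⌊(92·109+420)/510⌋ − ⌊(91·109+420)/510⌋ = ⌊10448/510⌋ − ⌊10339/510⌋ = 20 − 20 = 0
n=92: ⌊(93·109+420)/510⌋ − ⌊(92·109+420)/510⌋ = ⌊10557/510⌋ − ⌊10448/510⌋ = 20 − 20 = 0
n=93: ⌊(94·109+420)/510⌋ − ⌊(93·109+420)/510⌋ = ⌊10666/510⌋ − ⌊10557/510⌋ = 20 − 20 = 0
n=94: ⌊(95·109+420)/510⌋ − ⌊(94·109+420)/510⌋ = ⌊10775/510⌋ − ⌊10666/510⌋ = 21 − 20 = 1
n=95: ⌊(96·109+420)/510⌋ − ⌊(95·109+420)/510⌋ = ⌊10884/510⌋ − ⌊10775/510⌋ = 21 − 21 = 0
n=96: ⌊(97·109+420)/510⌋ − ⌊(96·109+420)/510⌋ = ⌊10993/510⌋ − ⌊10884/510⌋ = 21 − 21 = 0
n=97: ⌊(98·109+420)/510⌋ − ⌊(97·109+420)/510⌋ = ⌊11102/510⌋ − ⌊10993/510⌋ = 21 − 21 = 0
n=98: ⌊(99·109+420)/510⌋ − ⌊(98·109+420)/510⌋ = ⌊11211/510⌋ − ⌊11102/510⌋ = 21 − 21 = 0
n=99: ⌊(100·109+420)/510⌋ − ⌊(99·109+420)/510⌋ = ⌊11320/510⌋ − ⌊11211/510⌋ = 22 − 21 = 1
n=100: ⌊(101·109+420)/510⌋ − ⌊(100·109+420)/510⌋ = ⌊11429/510⌋ − ⌊11320/510⌋ = 22 − 22 = 0

10000100001000100001000010001000010000100010000100001000100001000010000100010000100001000100001000010


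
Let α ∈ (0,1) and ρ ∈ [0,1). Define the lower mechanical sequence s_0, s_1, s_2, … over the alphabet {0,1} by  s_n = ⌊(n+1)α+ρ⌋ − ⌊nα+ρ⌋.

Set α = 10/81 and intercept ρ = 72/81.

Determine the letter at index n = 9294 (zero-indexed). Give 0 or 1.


0

(n+1)α + ρ = (9295·10 + 72) / 81 = 93022/81
nα + ρ     = (9294·10 + 72) / 81 = 93012/81
⌊93022/81⌋ = 1148,  ⌊93012/81⌋ = 1148
s_{9294} = 1148 − 1148 = 0


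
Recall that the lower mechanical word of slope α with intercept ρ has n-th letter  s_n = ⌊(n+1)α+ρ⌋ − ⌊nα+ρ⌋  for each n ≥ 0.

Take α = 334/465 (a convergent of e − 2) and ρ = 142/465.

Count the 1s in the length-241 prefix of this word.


173

#1s = Σ_{n=0}^{240} s_n = Σ_{n=0}^{240} (⌊(n+1)α+ρ⌋ − ⌊nα+ρ⌋)
the sum telescopes: every ⌊nα+ρ⌋ with 0 < n < 241 appears once with + and once with −, leaving ⌊241α+ρ⌋ − ⌊0·α+ρ⌋
241α + ρ = (241·334 + 142) / 465 = 80636/465
ρ = 142/465
⌊80636/465⌋ = 173,  ⌊142/465⌋ = 0
#1s = 173 − 0 = 173


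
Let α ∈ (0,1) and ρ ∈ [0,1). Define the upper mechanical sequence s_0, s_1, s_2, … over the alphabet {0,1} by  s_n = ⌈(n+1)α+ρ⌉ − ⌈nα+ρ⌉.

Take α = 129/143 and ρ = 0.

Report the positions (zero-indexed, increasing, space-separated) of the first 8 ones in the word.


0 1 2 3 4 5 6 7

n=0: ⌈129/143⌉−⌈0/143⌉ = 1−0 = 1  ← one
n=1: ⌈258/143⌉−⌈129/143⌉ = 2−1 = 1  ← one
n=2: ⌈387/143⌉−⌈258/143⌉ = 3−2 = 1  ← one
n=3: ⌈516/143⌉−⌈387/143⌉ = 4−3 = 1  ← one
n=4: ⌈645/143⌉−⌈516/143⌉ = 5−4 = 1  ← one
n=5: ⌈774/143⌉−⌈645/143⌉ = 6−5 = 1  ← one
n=6: ⌈903/143⌉−⌈774/143⌉ = 7−6 = 1  ← one
n=7: ⌈1032/143⌉−⌈903/143⌉ = 8−7 = 1  ← one
positions of the first 8 ones: 0 1 2 3 4 5 6 7


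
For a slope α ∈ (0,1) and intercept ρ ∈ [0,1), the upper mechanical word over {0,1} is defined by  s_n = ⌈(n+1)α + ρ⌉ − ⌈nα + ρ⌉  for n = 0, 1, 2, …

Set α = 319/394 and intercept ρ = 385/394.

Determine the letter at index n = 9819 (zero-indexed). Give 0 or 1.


1

(n+1)α + ρ = (9820·319 + 385) / 394 = 3132965/394
nα + ρ     = (9819·319 + 385) / 394 = 3132646/394
⌈3132965/394⌉ = 7952,  ⌈3132646/394⌉ = 7951
s_{9819} = 7952 − 7951 = 1


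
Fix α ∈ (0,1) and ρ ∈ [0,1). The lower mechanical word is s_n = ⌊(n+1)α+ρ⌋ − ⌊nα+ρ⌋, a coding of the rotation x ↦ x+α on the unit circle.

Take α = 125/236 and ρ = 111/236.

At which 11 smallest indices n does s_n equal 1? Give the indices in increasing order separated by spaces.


0 2 4 6 8 10 12 14 16 17 19

n=0: ⌊236/236⌋−⌊111/236⌋ = 1−0 = 1  ← one
n=1: ⌊361/236⌋−⌊236/236⌋ = 1−1 = 0
n=2: ⌊486/236⌋−⌊361/236⌋ = 2−1 = 1  ← one
n=3: ⌊611/236⌋−⌊486/236⌋ = 2−2 = 0
n=4: ⌊736/236⌋−⌊611/236⌋ = 3−2 = 1  ← one
n=5: ⌊861/236⌋−⌊736/236⌋ = 3−3 = 0
n=6: ⌊986/236⌋−⌊861/236⌋ = 4−3 = 1  ← one
n=7: ⌊1111/236⌋−⌊986/236⌋ = 4−4 = 0
n=8: ⌊1236/236⌋−⌊1111/236⌋ = 5−4 = 1  ← one
n=9: ⌊1361/236⌋−⌊1236/236⌋ = 5−5 = 0
n=10: ⌊1486/236⌋−⌊1361/236⌋ = 6−5 = 1  ← one
n=11: ⌊1611/236⌋−⌊1486/236⌋ = 6−6 = 0
n=12: ⌊1736/236⌋−⌊1611/236⌋ = 7−6 = 1  ← one
n=13: ⌊1861/236⌋−⌊1736/236⌋ = 7−7 = 0
n=14: ⌊1986/236⌋−⌊1861/236⌋ = 8−7 = 1  ← one
n=15: ⌊2111/236⌋−⌊1986/236⌋ = 8−8 = 0
n=16: ⌊2236/236⌋−⌊2111/236⌋ = 9−8 = 1  ← one
n=17: ⌊2361/236⌋−⌊2236/236⌋ = 10−9 = 1  ← one
n=18: ⌊2486/236⌋−⌊2361/236⌋ = 10−10 = 0
n=19: ⌊2611/236⌋−⌊2486/236⌋ = 11−10 = 1  ← one
positions of the first 11 ones: 0 2 4 6 8 10 12 14 16 17 19


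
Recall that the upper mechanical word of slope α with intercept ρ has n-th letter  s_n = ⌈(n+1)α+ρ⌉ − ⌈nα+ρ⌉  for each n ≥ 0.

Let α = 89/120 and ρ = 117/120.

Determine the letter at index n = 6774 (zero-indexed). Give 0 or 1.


0

(n+1)α + ρ = (6775·89 + 117) / 120 = 603092/120
nα + ρ     = (6774·89 + 117) / 120 = 603003/120
⌈603092/120⌉ = 5026,  ⌈603003/120⌉ = 5026
s_{6774} = 5026 − 5026 = 0


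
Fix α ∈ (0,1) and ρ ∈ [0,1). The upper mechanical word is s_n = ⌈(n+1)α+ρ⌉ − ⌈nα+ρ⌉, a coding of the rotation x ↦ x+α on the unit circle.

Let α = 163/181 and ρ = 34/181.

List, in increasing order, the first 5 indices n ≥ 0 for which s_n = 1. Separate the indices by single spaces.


0 2 3 4 5

n=0: ⌈197/181⌉−⌈34/181⌉ = 2−1 = 1  ← one
n=1: ⌈360/181⌉−⌈197/181⌉ = 2−2 = 0
n=2: ⌈523/181⌉−⌈360/181⌉ = 3−2 = 1  ← one
n=3: ⌈686/181⌉−⌈523/181⌉ = 4−3 = 1  ← one
n=4: ⌈849/181⌉−⌈686/181⌉ = 5−4 = 1  ← one
n=5: ⌈1012/181⌉−⌈849/181⌉ = 6−5 = 1  ← one
positions of the first 5 ones: 0 2 3 4 5


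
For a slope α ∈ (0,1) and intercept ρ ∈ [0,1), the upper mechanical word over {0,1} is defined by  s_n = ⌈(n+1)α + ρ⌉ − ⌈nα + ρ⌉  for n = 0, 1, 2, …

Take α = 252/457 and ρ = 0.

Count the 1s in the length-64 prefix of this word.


36

#1s = Σ_{n=0}^{63} s_n = Σ_{n=0}^{63} (⌈(n+1)α+ρ⌉ − ⌈nα+ρ⌉)
the sum telescopes: every ⌈nα+ρ⌉ with 0 < n < 64 appears once with + and once with −, leaving ⌈64α+ρ⌉ − ⌈0·α+ρ⌉
64α + ρ = (64·252) / 457 = 16128/457
ρ = 0/457
⌈16128/457⌉ = 36,  ⌈0/457⌉ = 0
#1s = 36 − 0 = 36


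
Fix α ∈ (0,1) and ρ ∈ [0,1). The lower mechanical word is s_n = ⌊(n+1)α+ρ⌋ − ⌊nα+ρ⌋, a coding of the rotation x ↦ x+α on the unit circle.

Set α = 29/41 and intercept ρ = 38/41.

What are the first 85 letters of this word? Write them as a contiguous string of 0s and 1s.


n=0: ⌊(1·29+38)/41⌋ − ⌊(0·29+38)/41⌋ = ⌊67/41⌋ − ⌊38/41⌋ = 1 − 0 = 1
n=1: ⌊(2·29+38)/41⌋ − ⌊(1·29+38)/41⌋ = ⌊96/41⌋ − ⌊67/41⌋ = 2 − 1 = 1
n=2: ⌊(3·29+38)/41⌋ − ⌊(2·29+38)/41⌋ = ⌊125/41⌋ − ⌊96/41⌋ = 3 − 2 = 1
n=3: ⌊(4·29+38)/41⌋ − ⌊(3·29+38)/41⌋ = ⌊154/41⌋ − ⌊125/41⌋ = 3 − 3 = 0
n=4: ⌊(5·29+38)/41⌋ − ⌊(4·29+38)/41⌋ = ⌊183/41⌋ − ⌊154/41⌋ = 4 − 3 = 1
n=5: ⌊(6·29+38)/41⌋ − ⌊(5·29+38)/41⌋ = ⌊212/41⌋ − ⌊183/41⌋ = 5 − 4 = 1
n=6: ⌊(7·29+38)/41⌋ − ⌊(6·29+38)/41⌋ = ⌊241/41⌋ − ⌊212/41⌋ = 5 − 5 = 0
n=7: ⌊(8·29+38)/41⌋ − ⌊(7·29+38)/41⌋ = ⌊270/41⌋ − ⌊241/41⌋ = 6 − 5 = 1
n=8: ⌊(9·29+38)/41⌋ − ⌊(8·29+38)/41⌋ = ⌊299/41⌋ − ⌊270/41⌋ = 7 − 6 = 1
n=9: ⌊(10·29+38)/41⌋ − ⌊(9·29+38)/41⌋ = ⌊328/41⌋ − ⌊299/41⌋ = 8 − 7 = 1
n=10: ⌊(11·29+38)/41⌋ − ⌊(10·29+38)/41⌋ = ⌊357/41⌋ − ⌊328/41⌋ = 8 − 8 = 0
n=11: ⌊(12·29+38)/41⌋ − ⌊(11·29+38)/41⌋ = ⌊386/41⌋ − ⌊357/41⌋ = 9 − 8 = 1
n=12: ⌊(13·29+38)/41⌋ − ⌊(12·29+38)/41⌋ = ⌊415/41⌋ − ⌊386/41⌋ = 10 − 9 = 1
n=13: ⌊(14·29+38)/41⌋ − ⌊(13·29+38)/41⌋ = ⌊444/41⌋ − ⌊415/41⌋ = 10 − 10 = 0
n=14: ⌊(15·29+38)/41⌋ − ⌊(14·29+38)/41⌋ = ⌊473/41⌋ − ⌊444/41⌋ = 11 − 10 = 1
n=15: ⌊(16·29+38)/41⌋ − ⌊(15·29+38)/41⌋ = ⌊502/41⌋ − ⌊473/41⌋ = 12 − 11 = 1
n=16: ⌊(17·29+38)/41⌋ − ⌊(16·29+38)/41⌋ = ⌊531/41⌋ − ⌊502/41⌋ = 12 − 12 = 0
n=17: ⌊(18·29+38)/41⌋ − ⌊(17·29+38)/41⌋ = ⌊560/41⌋ − ⌊531/41⌋ = 13 − 12 = 1
n=18: ⌊(19·29+38)/41⌋ − ⌊(18·29+38)/41⌋ = ⌊589/41⌋ − ⌊560/41⌋ = 14 − 13 = 1
n=19: ⌊(20·29+38)/41⌋ − ⌊(19·29+38)/41⌋ = ⌊618/41⌋ − ⌊589/41⌋ = 15 − 14 = 1
n=20: ⌊(21·29+38)/41⌋ − ⌊(20·29+38)/41⌋ = ⌊647/41⌋ − ⌊618/41⌋ = 15 − 15 = 0
n=21: ⌊(22·29+38)/41⌋ − ⌊(21·29+38)/41⌋ = ⌊676/41⌋ − ⌊647/41⌋ = 16 − 15 = 1
n=22: ⌊(23·29+38)/41⌋ − ⌊(22·29+38)/41⌋ = ⌊705/41⌋ − ⌊676/41⌋ = 17 − 16 = 1
n=23: ⌊(24·29+38)/41⌋ − ⌊(23·29+38)/41⌋ = ⌊734/41⌋ − ⌊705/41⌋ = 17 − 17 = 0
n=24: ⌊(25·29+38)/41⌋ − ⌊(24·29+38)/41⌋ = ⌊763/41⌋ − ⌊734/41⌋ = 18 − 17 = 1
n=25: ⌊(26·29+38)/41⌋ − ⌊(25·29+38)/41⌋ = ⌊792/41⌋ − ⌊763/41⌋ = 19 − 18 = 1
n=26: ⌊(27·29+38)/41⌋ − ⌊(26·29+38)/41⌋ = ⌊821/41⌋ − ⌊792/41⌋ = 20 − 19 = 1
n=27: ⌊(28·29+38)/41⌋ − ⌊(27·29+38)/41⌋ = ⌊850/41⌋ − ⌊821/41⌋ = 20 − 20 = 0
n=28: ⌊(29·29+38)/41⌋ − ⌊(28·29+38)/41⌋ = ⌊879/41⌋ − ⌊850/41⌋ = 21 − 20 = 1
n=29: ⌊(30·29+38)/41⌋ − ⌊(29·29+38)/41⌋ = ⌊908/41⌋ − ⌊879/41⌋ = 22 − 21 = 1
n=30: ⌊(31·29+38)/41⌋ − ⌊(30·29+38)/41⌋ = ⌊937/41⌋ − ⌊908/41⌋ = 22 − 22 = 0
n=31: ⌊(32·29+38)/41⌋ − ⌊(31·29+38)/41⌋ = ⌊966/41⌋ − ⌊937/41⌋ = 23 − 22 = 1
n=32: ⌊(33·29+38)/41⌋ − ⌊(32·29+38)/41⌋ = ⌊995/41⌋ − ⌊966/41⌋ = 24 − 23 = 1
n=33: ⌊(34·29+38)/41⌋ − ⌊(33·29+38)/41⌋ = ⌊1024/41⌋ − ⌊995/41⌋ = 24 − 24 = 0
n=34: ⌊(35·29+38)/41⌋ − ⌊(34·29+38)/41⌋ = ⌊1053/41⌋ − ⌊1024/41⌋ = 25 − 24 = 1
n=35: ⌊(36·29+38)/41⌋ − ⌊(35·29+38)/41⌋ = ⌊1082/41⌋ − ⌊1053/41⌋ = 26 − 25 = 1
n=36: ⌊(37·29+38)/41⌋ − ⌊(36·29+38)/41⌋ = ⌊1111/41⌋ − ⌊1082/41⌋ = 27 − 26 = 1
n=37: ⌊(38·29+38)/41⌋ − ⌊(37·29+38)/41⌋ = ⌊1140/41⌋ − ⌊1111/41⌋ = 27 − 27 = 0
n=38: ⌊(39·29+38)/41⌋ − ⌊(38·29+38)/41⌋ = ⌊1169/41⌋ − ⌊1140/41⌋ = 28 − 27 = 1
n=39: ⌊(40·29+38)/41⌋ − ⌊(39·29+38)/41⌋ = ⌊1198/41⌋ − ⌊1169/41⌋ = 29 − 28 = 1
n=40: ⌊(41·29+38)/41⌋ − ⌊(40·29+38)/41⌋ = ⌊1227/41⌋ − ⌊1198/41⌋ = 29 − 29 = 0
n=41: ⌊(42·29+38)/41⌋ − ⌊(41·29+38)/41⌋ = ⌊1256/41⌋ − ⌊1227/41⌋ = 30 − 29 = 1
n=42: ⌊(43·29+38)/41⌋ − ⌊(42·29+38)/41⌋ = ⌊1285/41⌋ − ⌊1256/41⌋ = 31 − 30 = 1
n=43: ⌊(44·29+38)/41⌋ − ⌊(43·29+38)/41⌋ = ⌊1314/41⌋ − ⌊1285/41⌋ = 32 − 31 = 1
n=44: ⌊(45·29+38)/41⌋ − ⌊(44·29+38)/41⌋ = ⌊1343/41⌋ − ⌊1314/41⌋ = 32 − 32 = 0
n=45: ⌊(46·29+38)/41⌋ − ⌊(45·29+38)/41⌋ = ⌊1372/41⌋ − ⌊1343/41⌋ = 33 − 32 = 1
n=46: ⌊(47·29+38)/41⌋ − ⌊(46·29+38)/41⌋ = ⌊1401/41⌋ − ⌊1372/41⌋ = 34 − 33 = 1
n=47: ⌊(48·29+38)/41⌋ − ⌊(47·29+38)/41⌋ = ⌊1430/41⌋ − ⌊1401/41⌋ = 34 − 34 = 0
n=48: ⌊(49·29+38)/41⌋ − ⌊(48·29+38)/41⌋ = ⌊1459/41⌋ − ⌊1430/41⌋ = 35 − 34 = 1
n=49: ⌊(50·29+38)/41⌋ − ⌊(49·29+38)/41⌋ = ⌊1488/41⌋ − ⌊1459/41⌋ = 36 − 35 = 1
n=50: ⌊(51·29+38)/41⌋ − ⌊(50·29+38)/41⌋ = ⌊1517/41⌋ − ⌊1488/41⌋ = 37 − 36 = 1
n=51: ⌊(52·29+38)/41⌋ − ⌊(51·29+38)/41⌋ = ⌊1546/41⌋ − ⌊1517/41⌋ = 37 − 37 = 0
n=52: ⌊(53·29+38)/41⌋ − ⌊(52·29+38)/41⌋ = ⌊1575/41⌋ − ⌊1546/41⌋ = 38 − 37 = 1
n=53: ⌊(54·29+38)/41⌋ − ⌊(53·29+38)/41⌋ = ⌊1604/41⌋ − ⌊1575/41⌋ = 39 − 38 = 1
n=54: ⌊(55·29+38)/41⌋ − ⌊(54·29+38)/41⌋ = ⌊1633/41⌋ − ⌊1604/41⌋ = 39 − 39 = 0
n=55: ⌊(56·29+38)/41⌋ − ⌊(55·29+38)/41⌋ = ⌊1662/41⌋ − ⌊1633/41⌋ = 40 − 39 = 1
n=56: ⌊(57·29+38)/41⌋ − ⌊(56·29+38)/41⌋ = ⌊1691/41⌋ − ⌊1662/41⌋ = 41 − 40 = 1
n=57: ⌊(58·29+38)/41⌋ − ⌊(57·29+38)/41⌋ = ⌊1720/41⌋ − ⌊1691/41⌋ = 41 − 41 = 0
n=58: ⌊(59·29+38)/41⌋ − ⌊(58·29+38)/41⌋ = ⌊1749/41⌋ − ⌊1720/41⌋ = 42 − 41 = 1
n=59: ⌊(60·29+38)/41⌋ − ⌊(59·29+38)/41⌋ = ⌊1778/41⌋ − ⌊1749/41⌋ = 43 − 42 = 1
n=60: ⌊(61·29+38)/41⌋ − ⌊(60·29+38)/41⌋ = ⌊1807/41⌋ − ⌊1778/41⌋ = 44 − 43 = 1
n=61: ⌊(62·29+38)/41⌋ − ⌊(61·29+38)/41⌋ = ⌊1836/41⌋ − ⌊1807/41⌋ = 44 − 44 = 0
n=62: ⌊(63·29+38)/41⌋ − ⌊(62·29+38)/41⌋ = ⌊1865/41⌋ − ⌊1836/41⌋ = 45 − 44 = 1
n=63: ⌊(64·29+38)/41⌋ − ⌊(63·29+38)/41⌋ = ⌊1894/41⌋ − ⌊1865/41⌋ = 46 − 45 = 1
n=64: ⌊(65·29+38)/41⌋ − ⌊(64·29+38)/41⌋ = ⌊1923/41⌋ − ⌊1894/41⌋ = 46 − 46 = 0
n=65: ⌊(66·29+38)/41⌋ − ⌊(65·29+38)/41⌋ = ⌊1952/41⌋ − ⌊1923/41⌋ = 47 − 46 = 1
n=66: ⌊(67·29+38)/41⌋ − ⌊(66·29+38)/41⌋ = ⌊1981/41⌋ − ⌊1952/41⌋ = 48 − 47 = 1
n=67: ⌊(68·29+38)/41⌋ − ⌊(67·29+38)/41⌋ = ⌊2010/41⌋ − ⌊1981/41⌋ = 49 − 48 = 1
n=68: ⌊(69·29+38)/41⌋ − ⌊(68·29+38)/41⌋ = ⌊2039/41⌋ − ⌊2010/41⌋ = 49 − 49 = 0
n=69: ⌊(70·29+38)/41⌋ − ⌊(69·29+38)/41⌋ = ⌊2068/41⌋ − ⌊2039/41⌋ = 50 − 49 = 1
n=70: ⌊(71·29+38)/41⌋ − ⌊(70·29+38)/41⌋ = ⌊2097/41⌋ − ⌊2068/41⌋ = 51 − 50 = 1
n=71: ⌊(72·29+38)/41⌋ − ⌊(71·29+38)/41⌋ = ⌊2126/41⌋ − ⌊2097/41⌋ = 51 − 51 = 0
n=72: ⌊(73·29+38)/41⌋ − ⌊(72·29+38)/41⌋ = ⌊2155/41⌋ − ⌊2126/41⌋ = 52 − 51 = 1
n=73: ⌊(74·29+38)/41⌋ − ⌊(73·29+38)/41⌋ = ⌊2184/41⌋ − ⌊2155/41⌋ = 53 − 52 = 1
n=74: ⌊(75·29+38)/41⌋ − ⌊(74·29+38)/41⌋ = ⌊2213/41⌋ − ⌊2184/41⌋ = 53 − 53 = 0
n=75: ⌊(76·29+38)/41⌋ − ⌊(75·29+38)/41⌋ = ⌊2242/41⌋ − ⌊2213/41⌋ = 54 − 53 = 1
n=76: ⌊(77·29+38)/41⌋ − ⌊(76·29+38)/41⌋ = ⌊2271/41⌋ − ⌊2242/41⌋ = 55 − 54 = 1
n=77: ⌊(78·29+38)/41⌋ − ⌊(77·29+38)/41⌋ = ⌊2300/41⌋ − ⌊2271/41⌋ = 56 − 55 = 1
n=78: ⌊(79·29+38)/41⌋ − ⌊(78·29+38)/41⌋ = ⌊2329/41⌋ − ⌊2300/41⌋ = 56 − 56 = 0
n=79: ⌊(80·29+38)/41⌋ − ⌊(79·29+38)/41⌋ = ⌊2358/41⌋ − ⌊2329/41⌋ = 57 − 56 = 1
n=80: ⌊(81·29+38)/41⌋ − ⌊(80·29+38)/41⌋ = ⌊2387/41⌋ − ⌊2358/41⌋ = 58 − 57 = 1
n=81: ⌊(82·29+38)/41⌋ − ⌊(81·29+38)/41⌋ = ⌊2416/41⌋ − ⌊2387/41⌋ = 58 − 58 = 0
n=82: ⌊(83·29+38)/41⌋ − ⌊(82·29+38)/41⌋ = ⌊2445/41⌋ − ⌊2416/41⌋ = 59 − 58 = 1
n=83: ⌊(84·29+38)/41⌋ − ⌊(83·29+38)/41⌋ = ⌊2474/41⌋ − ⌊2445/41⌋ = 60 − 59 = 1
n=84: ⌊(85·29+38)/41⌋ − ⌊(84·29+38)/41⌋ = ⌊2503/41⌋ − ⌊2474/41⌋ = 61 − 60 = 1

1110110111011011011101101110110110111011011101101110110110111011011101101101110110111


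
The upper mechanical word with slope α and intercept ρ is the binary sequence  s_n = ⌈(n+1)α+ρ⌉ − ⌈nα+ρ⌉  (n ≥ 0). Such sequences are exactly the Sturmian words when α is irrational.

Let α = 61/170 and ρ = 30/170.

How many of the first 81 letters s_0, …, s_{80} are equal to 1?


29

#1s = Σ_{n=0}^{80} s_n = Σ_{n=0}^{80} (⌈(n+1)α+ρ⌉ − ⌈nα+ρ⌉)
the sum telescopes: every ⌈nα+ρ⌉ with 0 < n < 81 appears once with + and once with −, leaving ⌈81α+ρ⌉ − ⌈0·α+ρ⌉
81α + ρ = (81·61 + 30) / 170 = 4971/170
ρ = 30/170
⌈4971/170⌉ = 30,  ⌈30/170⌉ = 1
#1s = 30 − 1 = 29


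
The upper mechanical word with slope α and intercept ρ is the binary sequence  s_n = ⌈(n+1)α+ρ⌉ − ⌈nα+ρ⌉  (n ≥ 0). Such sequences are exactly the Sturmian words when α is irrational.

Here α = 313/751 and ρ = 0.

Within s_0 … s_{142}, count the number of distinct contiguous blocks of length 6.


7

t_n = ⌈(n·313)/751⌉ for n = 0 … 143:
  n=0…9: ⌈0/751⌉=0 ⌈313/751⌉=1 ⌈626/751⌉=1 ⌈939/751⌉=2 ⌈1252/751⌉=2 ⌈1565/751⌉=3 ⌈1878/751⌉=3 ⌈2191/751⌉=3 ⌈2504/751⌉=4 ⌈2817/751⌉=4
  n=10…19: ⌈3130/751⌉=5 ⌈3443/751⌉=5 ⌈3756/751⌉=6 ⌈4069/751⌉=6 ⌈4382/751⌉=6 ⌈4695/751⌉=7 ⌈5008/751⌉=7 ⌈5321/751⌉=8 ⌈5634/751⌉=8 ⌈5947/751⌉=8
  n=20…29: ⌈6260/751⌉=9 ⌈6573/751⌉=9 ⌈6886/751⌉=10 ⌈7199/751⌉=10 ⌈7512/751⌉=11 ⌈7825/751⌉=11 ⌈8138/751⌉=11 ⌈8451/751⌉=12 ⌈8764/751⌉=12 ⌈9077/751⌉=13
  n=30…39: ⌈9390/751⌉=13 ⌈9703/751⌉=13 ⌈10016/751⌉=14 ⌈10329/751⌉=14 ⌈10642/751⌉=15 ⌈10955/751⌉=15 ⌈11268/751⌉=16 ⌈11581/751⌉=16 ⌈11894/751⌉=16 ⌈12207/751⌉=17
  n=40…49: ⌈12520/751⌉=17 ⌈12833/751⌉=18 ⌈13146/751⌉=18 ⌈13459/751⌉=18 ⌈13772/751⌉=19 ⌈14085/751⌉=19 ⌈14398/751⌉=20 ⌈14711/751⌉=20 ⌈15024/751⌉=21 ⌈15337/751⌉=21
  n=50…59: ⌈15650/751⌉=21 ⌈15963/751⌉=22 ⌈16276/751⌉=22 ⌈16589/751⌉=23 ⌈16902/751⌉=23 ⌈17215/751⌉=23 ⌈17528/751⌉=24 ⌈17841/751⌉=24 ⌈18154/751⌉=25 ⌈18467/751⌉=25
  n=60…69: ⌈18780/751⌉=26 ⌈19093/751⌉=26 ⌈19406/751⌉=26 ⌈19719/751⌉=27 ⌈20032/751⌉=27 ⌈20345/751⌉=28 ⌈20658/751⌉=28 ⌈20971/751⌉=28 ⌈21284/751⌉=29 ⌈21597/751⌉=29
  n=70…79: ⌈21910/751⌉=30 ⌈22223/751⌉=30 ⌈22536/751⌉=31 ⌈22849/751⌉=31 ⌈23162/751⌉=31 ⌈23475/751⌉=32 ⌈23788/751⌉=32 ⌈24101/751⌉=33 ⌈24414/751⌉=33 ⌈24727/751⌉=33
  n=80…89: ⌈25040/751⌉=34 ⌈25353/751⌉=34 ⌈25666/751⌉=35 ⌈25979/751⌉=35 ⌈26292/751⌉=36 ⌈26605/751⌉=36 ⌈26918/751⌉=36 ⌈27231/751⌉=37 ⌈27544/751⌉=37 ⌈27857/751⌉=38
  n=90…99: ⌈28170/751⌉=38 ⌈28483/751⌉=38 ⌈28796/751⌉=39 ⌈29109/751⌉=39 ⌈29422/751⌉=40 ⌈29735/751⌉=40 ⌈30048/751⌉=41 ⌈30361/751⌉=41 ⌈30674/751⌉=41 ⌈30987/751⌉=42
  n=100…109: ⌈31300/751⌉=42 ⌈31613/751⌉=43 ⌈31926/751⌉=43 ⌈32239/751⌉=43 ⌈32552/751⌉=44 ⌈32865/751⌉=44 ⌈33178/751⌉=45 ⌈33491/751⌉=45 ⌈33804/751⌉=46 ⌈34117/751⌉=46
  n=110…119: ⌈34430/751⌉=46 ⌈34743/751⌉=47 ⌈35056/751⌉=47 ⌈35369/751⌉=48 ⌈35682/751⌉=48 ⌈35995/751⌉=48 ⌈36308/751⌉=49 ⌈36621/751⌉=49 ⌈36934/751⌉=50 ⌈37247/751⌉=50
  n=120…129: ⌈37560/751⌉=51 ⌈37873/751⌉=51 ⌈38186/751⌉=51 ⌈38499/751⌉=52 ⌈38812/751⌉=52 ⌈39125/751⌉=53 ⌈39438/751⌉=53 ⌈39751/751⌉=53 ⌈40064/751⌉=54 ⌈40377/751⌉=54
  n=130…139: ⌈40690/751⌉=55 ⌈41003/751⌉=55 ⌈41316/751⌉=56 ⌈41629/751⌉=56 ⌈41942/751⌉=56 ⌈42255/751⌉=57 ⌈42568/751⌉=57 ⌈42881/751⌉=58 ⌈43194/751⌉=58 ⌈43507/751⌉=58
  n=140…143: ⌈43820/751⌉=59 ⌈44133/751⌉=59 ⌈44446/751⌉=60 ⌈44759/751⌉=60
s_n = t_(n+1) − t_n for n = 0 … 142 gives
prefix = 10101001010100101001010100101001010100101001010100101001010100101001010100101001010100101001010100101001010100101001010100101001010100101001010
slide a length-6 window over [0..5] … [137..142] (138 windows); first occurrence of each distinct factor:
  [  0..  5] 101010
  [  1..  6] 010100
  [  2..  7] 101001
  [  3..  8] 010010
  [  4..  9] 100101
  [  5.. 10] 001010
  [  6.. 11] 010101
  (the other 131 windows repeat one of these)
distinct factors: {001010, 010010, 010100, 010101, 100101, 101001, 101010}
count = 7  (Sturmian bound for length 6 is 7)


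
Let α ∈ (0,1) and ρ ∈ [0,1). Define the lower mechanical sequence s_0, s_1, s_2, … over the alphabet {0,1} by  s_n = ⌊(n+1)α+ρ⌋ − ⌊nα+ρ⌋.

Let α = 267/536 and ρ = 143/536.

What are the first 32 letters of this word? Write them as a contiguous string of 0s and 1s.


n=0: ⌊(1·267+143)/536⌋ − ⌊(0·267+143)/536⌋ = ⌊410/536⌋ − ⌊143/536⌋ = 0 − 0 = 0
n=1: ⌊(2·267+143)/536⌋ − ⌊(1·267+143)/536⌋ = ⌊677/536⌋ − ⌊410/536⌋ = 1 − 0 = 1
n=2: ⌊(3·267+143)/536⌋ − ⌊(2·267+143)/536⌋ = ⌊944/536⌋ − ⌊677/536⌋ = 1 − 1 = 0
n=3: ⌊(4·267+143)/536⌋ − ⌊(3·267+143)/536⌋ = ⌊1211/536⌋ − ⌊944/536⌋ = 2 − 1 = 1
n=4: ⌊(5·267+143)/536⌋ − ⌊(4·267+143)/536⌋ = ⌊1478/536⌋ − ⌊1211/536⌋ = 2 − 2 = 0
n=5: ⌊(6·267+143)/536⌋ − ⌊(5·267+143)/536⌋ = ⌊1745/536⌋ − ⌊1478/536⌋ = 3 − 2 = 1
n=6: ⌊(7·267+143)/536⌋ − ⌊(6·267+143)/536⌋ = ⌊2012/536⌋ − ⌊1745/536⌋ = 3 − 3 = 0
n=7: ⌊(8·267+143)/536⌋ − ⌊(7·267+143)/536⌋ = ⌊2279/536⌋ − ⌊2012/536⌋ = 4 − 3 = 1
n=8: ⌊(9·267+143)/536⌋ − ⌊(8·267+143)/536⌋ = ⌊2546/536⌋ − ⌊2279/536⌋ = 4 − 4 = 0
n=9: ⌊(10·267+143)/536⌋ − ⌊(9·267+143)/536⌋ = ⌊2813/536⌋ − ⌊2546/536⌋ = 5 − 4 = 1
n=10: ⌊(11·267+143)/536⌋ − ⌊(10·267+143)/536⌋ = ⌊3080/536⌋ − ⌊2813/536⌋ = 5 − 5 = 0
n=11: ⌊(12·267+143)/536⌋ − ⌊(11·267+143)/536⌋ = ⌊3347/536⌋ − ⌊3080/536⌋ = 6 − 5 = 1
n=12: ⌊(13·267+143)/536⌋ − ⌊(12·267+143)/536⌋ = ⌊3614/536⌋ − ⌊3347/536⌋ = 6 − 6 = 0
n=13: ⌊(14·267+143)/536⌋ − ⌊(13·267+143)/536⌋ = ⌊3881/536⌋ − ⌊3614/536⌋ = 7 − 6 = 1
n=14: ⌊(15·267+143)/536⌋ − ⌊(14·267+143)/536⌋ = ⌊4148/536⌋ − ⌊3881/536⌋ = 7 − 7 = 0
n=15: ⌊(16·267+143)/536⌋ − ⌊(15·267+143)/536⌋ = ⌊4415/536⌋ − ⌊4148/536⌋ = 8 − 7 = 1
n=16: ⌊(17·267+143)/536⌋ − ⌊(16·267+143)/536⌋ = ⌊4682/536⌋ − ⌊4415/536⌋ = 8 − 8 = 0
n=17: ⌊(18·267+143)/536⌋ − ⌊(17·267+143)/536⌋ = ⌊4949/536⌋ − ⌊4682/536⌋ = 9 − 8 = 1
n=18: ⌊(19·267+143)/536⌋ − ⌊(18·267+143)/536⌋ = ⌊5216/536⌋ − ⌊4949/536⌋ = 9 − 9 = 0
n=19: ⌊(20·267+143)/536⌋ − ⌊(19·267+143)/536⌋ = ⌊5483/536⌋ − ⌊5216/536⌋ = 10 − 9 = 1
n=20: ⌊(21·267+143)/536⌋ − ⌊(20·267+143)/536⌋ = ⌊5750/536⌋ − ⌊5483/536⌋ = 10 − 10 = 0
n=21: ⌊(22·267+143)/536⌋ − ⌊(21·267+143)/536⌋ = ⌊6017/536⌋ − ⌊5750/536⌋ = 11 − 10 = 1
n=22: ⌊(23·267+143)/536⌋ − ⌊(22·267+143)/536⌋ = ⌊6284/536⌋ − ⌊6017/536⌋ = 11 − 11 = 0
n=23: ⌊(24·267+143)/536⌋ − ⌊(23·267+143)/536⌋ = ⌊6551/536⌋ − ⌊6284/536⌋ = 12 − 11 = 1
n=24: ⌊(25·267+143)/536⌋ − ⌊(24·267+143)/536⌋ = ⌊6818/536⌋ − ⌊6551/536⌋ = 12 − 12 = 0
n=25: ⌊(26·267+143)/536⌋ − ⌊(25·267+143)/536⌋ = ⌊7085/536⌋ − ⌊6818/536⌋ = 13 − 12 = 1
n=26: ⌊(27·267+143)/536⌋ − ⌊(26·267+143)/536⌋ = ⌊7352/536⌋ − ⌊7085/536⌋ = 13 − 13 = 0
n=27: ⌊(28·267+143)/536⌋ − ⌊(27·267+143)/536⌋ = ⌊7619/536⌋ − ⌊7352/536⌋ = 14 − 13 = 1
n=28: ⌊(29·267+143)/536⌋ − ⌊(28·267+143)/536⌋ = ⌊7886/536⌋ − ⌊7619/536⌋ = 14 − 14 = 0
n=29: ⌊(30·267+143)/536⌋ − ⌊(29·267+143)/536⌋ = ⌊8153/536⌋ − ⌊7886/536⌋ = 15 − 14 = 1
n=30: ⌊(31·267+143)/536⌋ − ⌊(30·267+143)/536⌋ = ⌊8420/536⌋ − ⌊8153/536⌋ = 15 − 15 = 0
n=31: ⌊(32·267+143)/536⌋ − ⌊(31·267+143)/536⌋ = ⌊8687/536⌋ − ⌊8420/536⌋ = 16 − 15 = 1

01010101010101010101010101010101


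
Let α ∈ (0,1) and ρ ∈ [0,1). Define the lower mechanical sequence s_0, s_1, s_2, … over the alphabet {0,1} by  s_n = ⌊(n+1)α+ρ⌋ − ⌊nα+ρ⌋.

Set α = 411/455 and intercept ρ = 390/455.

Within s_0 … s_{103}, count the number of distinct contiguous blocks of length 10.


t_n = ⌊(n·411+390)/455⌋ for n = 0 … 104:
  n=0…9: ⌊390/455⌋=0 ⌊801/455⌋=1 ⌊1212/455⌋=2 ⌊1623/455⌋=3 ⌊2034/455⌋=4 ⌊2445/455⌋=5 ⌊2856/455⌋=6 ⌊3267/455⌋=7 ⌊3678/455⌋=8 ⌊4089/455⌋=8
  n=10…19: ⌊4500/455⌋=9 ⌊4911/455⌋=10 ⌊5322/455⌋=11 ⌊5733/455⌋=12 ⌊6144/455⌋=13 ⌊6555/455⌋=14 ⌊6966/455⌋=15 ⌊7377/455⌋=16 ⌊7788/455⌋=17 ⌊8199/455⌋=18
  n=20…29: ⌊8610/455⌋=18 ⌊9021/455⌋=19 ⌊9432/455⌋=20 ⌊9843/455⌋=21 ⌊10254/455⌋=22 ⌊10665/455⌋=23 ⌊11076/455⌋=24 ⌊11487/455⌋=25 ⌊11898/455⌋=26 ⌊12309/455⌋=27
  n=30…39: ⌊12720/455⌋=27 ⌊13131/455⌋=28 ⌊13542/455⌋=29 ⌊13953/455⌋=30 ⌊14364/455⌋=31 ⌊14775/455⌋=32 ⌊15186/455⌋=33 ⌊15597/455⌋=34 ⌊16008/455⌋=35 ⌊16419/455⌋=36
  n=40…49: ⌊16830/455⌋=36 ⌊17241/455⌋=37 ⌊17652/455⌋=38 ⌊18063/455⌋=39 ⌊18474/455⌋=40 ⌊18885/455⌋=41 ⌊19296/455⌋=42 ⌊19707/455⌋=43 ⌊20118/455⌋=44 ⌊20529/455⌋=45
  n=50…59: ⌊20940/455⌋=46 ⌊21351/455⌋=46 ⌊21762/455⌋=47 ⌊22173/455⌋=48 ⌊22584/455⌋=49 ⌊22995/455⌋=50 ⌊23406/455⌋=51 ⌊23817/455⌋=52 ⌊24228/455⌋=53 ⌊24639/455⌋=54
  n=60…69: ⌊25050/455⌋=55 ⌊25461/455⌋=55 ⌊25872/455⌋=56 ⌊26283/455⌋=57 ⌊26694/455⌋=58 ⌊27105/455⌋=59 ⌊27516/455⌋=60 ⌊27927/455⌋=61 ⌊28338/455⌋=62 ⌊28749/455⌋=63
  n=70…79: ⌊29160/455⌋=64 ⌊29571/455⌋=64 ⌊29982/455⌋=65 ⌊30393/455⌋=66 ⌊30804/455⌋=67 ⌊31215/455⌋=68 ⌊31626/455⌋=69 ⌊32037/455⌋=70 ⌊32448/455⌋=71 ⌊32859/455⌋=72
  n=80…89: ⌊33270/455⌋=73 ⌊33681/455⌋=74 ⌊34092/455⌋=74 ⌊34503/455⌋=75 ⌊34914/455⌋=76 ⌊35325/455⌋=77 ⌊35736/455⌋=78 ⌊36147/455⌋=79 ⌊36558/455⌋=80 ⌊36969/455⌋=81
  n=90…99: ⌊37380/455⌋=82 ⌊37791/455⌋=83 ⌊38202/455⌋=83 ⌊38613/455⌋=84 ⌊39024/455⌋=85 ⌊39435/455⌋=86 ⌊39846/455⌋=87 ⌊40257/455⌋=88 ⌊40668/455⌋=89 ⌊41079/455⌋=90
  n=100…104: ⌊41490/455⌋=91 ⌊41901/455⌋=92 ⌊42312/455⌋=92 ⌊42723/455⌋=93 ⌊43134/455⌋=94
s_n = t_(n+1) − t_n for n = 0 … 103 gives
prefix = 11111111011111111110111111111011111111101111111111011111111101111111110111111111101111111110111111111011
slide a length-10 window over [0..9] … [94..103] (95 windows); first occurrence of each distinct factor:
  [  0..  9] 1111111101
  [  1.. 10] 1111111011
  [  2.. 11] 1111110111
  [  3.. 12] 1111101111
  [  4.. 13] 1111011111
  [  5.. 14] 1110111111
  [  6.. 15] 1101111111
  [  7.. 16] 1011111111
  [  8.. 17] 0111111111
  [  9.. 18] 1111111111
  [ 10.. 19] 1111111110
  (the other 84 windows repeat one of these)
distinct factors: {0111111111, 1011111111, 1101111111, 1110111111, 1111011111, 1111101111, 1111110111, 1111111011, 1111111101, 1111111110, 1111111111}
count = 11  (Sturmian bound for length 10 is 11)

11


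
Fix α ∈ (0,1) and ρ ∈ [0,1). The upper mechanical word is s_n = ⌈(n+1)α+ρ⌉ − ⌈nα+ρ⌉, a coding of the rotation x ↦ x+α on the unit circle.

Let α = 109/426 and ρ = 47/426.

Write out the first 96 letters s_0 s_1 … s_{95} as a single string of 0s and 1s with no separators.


n=0: ⌈(1·109+47)/426⌉ − ⌈(0·109+47)/426⌉ = ⌈156/426⌉ − ⌈47/426⌉ = 1 − 1 = 0
n=1: ⌈(2·109+47)/426⌉ − ⌈(1·109+47)/426⌉ = ⌈265/426⌉ − ⌈156/426⌉ = 1 − 1 = 0
n=2: ⌈(3·109+47)/426⌉ − ⌈(2·109+47)/426⌉ = ⌈374/426⌉ − ⌈265/426⌉ = 1 − 1 = 0
n=3: ⌈(4·109+47)/426⌉ − ⌈(3·109+47)/426⌉ = ⌈483/426⌉ − ⌈374/426⌉ = 2 − 1 = 1
n=4: ⌈(5·109+47)/426⌉ − ⌈(4·109+47)/426⌉ = ⌈592/426⌉ − ⌈483/426⌉ = 2 − 2 = 0
n=5: ⌈(6·109+47)/426⌉ − ⌈(5·109+47)/426⌉ = ⌈701/426⌉ − ⌈592/426⌉ = 2 − 2 = 0
n=6: ⌈(7·109+47)/426⌉ − ⌈(6·109+47)/426⌉ = ⌈810/426⌉ − ⌈701/426⌉ = 2 − 2 = 0
n=7: ⌈(8·109+47)/426⌉ − ⌈(7·109+47)/426⌉ = ⌈919/426⌉ − ⌈810/426⌉ = 3 − 2 = 1
n=8: ⌈(9·109+47)/426⌉ − ⌈(8·109+47)/426⌉ = ⌈1028/426⌉ − ⌈919/426⌉ = 3 − 3 = 0
n=9: ⌈(10·109+47)/426⌉ − ⌈(9·109+47)/426⌉ = ⌈1137/426⌉ − ⌈1028/426⌉ = 3 − 3 = 0
n=10: ⌈(11·109+47)/426⌉ − ⌈(10·109+47)/426⌉ = ⌈1246/426⌉ − ⌈1137/426⌉ = 3 − 3 = 0
n=11: ⌈(12·109+47)/426⌉ − ⌈(11·109+47)/426⌉ = ⌈1355/426⌉ − ⌈1246/426⌉ = 4 − 3 = 1
n=12: ⌈(13·109+47)/426⌉ − ⌈(12·109+47)/426⌉ = ⌈1464/426⌉ − ⌈1355/426⌉ = 4 − 4 = 0
n=13: ⌈(14·109+47)/426⌉ − ⌈(13·109+47)/426⌉ = ⌈1573/426⌉ − ⌈1464/426⌉ = 4 − 4 = 0
n=14: ⌈(15·109+47)/426⌉ − ⌈(14·109+47)/426⌉ = ⌈1682/426⌉ − ⌈1573/426⌉ = 4 − 4 = 0
n=15: ⌈(16·109+47)/426⌉ − ⌈(15·109+47)/426⌉ = ⌈1791/426⌉ − ⌈1682/426⌉ = 5 − 4 = 1
n=16: ⌈(17·109+47)/426⌉ − ⌈(16·109+47)/426⌉ = ⌈1900/426⌉ − ⌈1791/426⌉ = 5 − 5 = 0
n=17: ⌈(18·109+47)/426⌉ − ⌈(17·109+47)/426⌉ = ⌈2009/426⌉ − ⌈1900/426⌉ = 5 − 5 = 0
n=18: ⌈(19·109+47)/426⌉ − ⌈(18·109+47)/426⌉ = ⌈2118/426⌉ − ⌈2009/426⌉ = 5 − 5 = 0
n=19: ⌈(20·109+47)/426⌉ − ⌈(19·109+47)/426⌉ = ⌈2227/426⌉ − ⌈2118/426⌉ = 6 − 5 = 1
n=20: ⌈(21·109+47)/426⌉ − ⌈(20·109+47)/426⌉ = ⌈2336/426⌉ − ⌈2227/426⌉ = 6 − 6 = 0
n=21: ⌈(22·109+47)/426⌉ − ⌈(21·109+47)/426⌉ = ⌈2445/426⌉ − ⌈2336/426⌉ = 6 − 6 = 0
n=22: ⌈(23·109+47)/426⌉ − ⌈(22·109+47)/426⌉ = ⌈2554/426⌉ − ⌈2445/426⌉ = 6 − 6 = 0
n=23: ⌈(24·109+47)/426⌉ − ⌈(23·109+47)/426⌉ = ⌈2663/426⌉ − ⌈2554/426⌉ = 7 − 6 = 1
n=24: ⌈(25·109+47)/426⌉ − ⌈(24·109+47)/426⌉ = ⌈2772/426⌉ − ⌈2663/426⌉ = 7 − 7 = 0
n=25: ⌈(26·109+47)/426⌉ − ⌈(25·109+47)/426⌉ = ⌈2881/426⌉ − ⌈2772/426⌉ = 7 − 7 = 0
n=26: ⌈(27·109+47)/426⌉ − ⌈(26·109+47)/426⌉ = ⌈2990/426⌉ − ⌈2881/426⌉ = 8 − 7 = 1
n=27: ⌈(28·109+47)/426⌉ − ⌈(27·109+47)/426⌉ = ⌈3099/426⌉ − ⌈2990/426⌉ = 8 − 8 = 0
n=28: ⌈(29·109+47)/426⌉ − ⌈(28·109+47)/426⌉ = ⌈3208/426⌉ − ⌈3099/426⌉ = 8 − 8 = 0
n=29: ⌈(30·109+47)/426⌉ − ⌈(29·109+47)/426⌉ = ⌈3317/426⌉ − ⌈3208/426⌉ = 8 − 8 = 0
n=30: ⌈(31·109+47)/426⌉ − ⌈(30·109+47)/426⌉ = ⌈3426/426⌉ − ⌈3317/426⌉ = 9 − 8 = 1
n=31: ⌈(32·109+47)/426⌉ − ⌈(31·109+47)/426⌉ = ⌈3535/426⌉ − ⌈3426/426⌉ = 9 − 9 = 0
n=32: ⌈(33·109+47)/426⌉ − ⌈(32·109+47)/426⌉ = ⌈3644/426⌉ − ⌈3535/426⌉ = 9 − 9 = 0
n=33: ⌈(34·109+47)/426⌉ − ⌈(33·109+47)/426⌉ = ⌈3753/426⌉ − ⌈3644/426⌉ = 9 − 9 = 0
n=34: ⌈(35·109+47)/426⌉ − ⌈(34·109+47)/426⌉ = ⌈3862/426⌉ − ⌈3753/426⌉ = 10 − 9 = 1
n=35: ⌈(36·109+47)/426⌉ − ⌈(35·109+47)/426⌉ = ⌈3971/426⌉ − ⌈3862/426⌉ = 10 − 10 = 0
n=36: ⌈(37·109+47)/426⌉ − ⌈(36·109+47)/426⌉ = ⌈4080/426⌉ − ⌈3971/426⌉ = 10 − 10 = 0
n=37: ⌈(38·109+47)/426⌉ − ⌈(37·109+47)/426⌉ = ⌈4189/426⌉ − ⌈4080/426⌉ = 10 − 10 = 0
n=38: ⌈(39·109+47)/426⌉ − ⌈(38·109+47)/426⌉ = ⌈4298/426⌉ − ⌈4189/426⌉ = 11 − 10 = 1
n=39: ⌈(40·109+47)/426⌉ − ⌈(39·109+47)/426⌉ = ⌈4407/426⌉ − ⌈4298/426⌉ = 11 − 11 = 0
n=40: ⌈(41·109+47)/426⌉ − ⌈(40·109+47)/426⌉ = ⌈4516/426⌉ − ⌈4407/426⌉ = 11 − 11 = 0
n=41: ⌈(42·109+47)/426⌉ − ⌈(41·109+47)/426⌉ = ⌈4625/426⌉ − ⌈4516/426⌉ = 11 − 11 = 0
n=42: ⌈(43·109+47)/426⌉ − ⌈(42·109+47)/426⌉ = ⌈4734/426⌉ − ⌈4625/426⌉ = 12 − 11 = 1
n=43: ⌈(44·109+47)/426⌉ − ⌈(43·109+47)/426⌉ = ⌈4843/426⌉ − ⌈4734/426⌉ = 12 − 12 = 0
n=44: ⌈(45·109+47)/426⌉ − ⌈(44·109+47)/426⌉ = ⌈4952/426⌉ − ⌈4843/426⌉ = 12 − 12 = 0
n=45: ⌈(46·109+47)/426⌉ − ⌈(45·109+47)/426⌉ = ⌈5061/426⌉ − ⌈4952/426⌉ = 12 − 12 = 0
n=46: ⌈(47·109+47)/426⌉ − ⌈(46·109+47)/426⌉ = ⌈5170/426⌉ − ⌈5061/426⌉ = 13 − 12 = 1
n=47: ⌈(48·109+47)/426⌉ − ⌈(47·109+47)/426⌉ = ⌈5279/426⌉ − ⌈5170/426⌉ = 13 − 13 = 0
n=48: ⌈(49·109+47)/426⌉ − ⌈(48·109+47)/426⌉ = ⌈5388/426⌉ − ⌈5279/426⌉ = 13 − 13 = 0
n=49: ⌈(50·109+47)/426⌉ − ⌈(49·109+47)/426⌉ = ⌈5497/426⌉ − ⌈5388/426⌉ = 13 − 13 = 0
n=50: ⌈(51·109+47)/426⌉ − ⌈(50·109+47)/426⌉ = ⌈5606/426⌉ − ⌈5497/426⌉ = 14 − 13 = 1
n=51: ⌈(52·109+47)/426⌉ − ⌈(51·109+47)/426⌉ = ⌈5715/426⌉ − ⌈5606/426⌉ = 14 − 14 = 0
n=52: ⌈(53·109+47)/426⌉ − ⌈(52·109+47)/426⌉ = ⌈5824/426⌉ − ⌈5715/426⌉ = 14 − 14 = 0
n=53: ⌈(54·109+47)/426⌉ − ⌈(53·109+47)/426⌉ = ⌈5933/426⌉ − ⌈5824/426⌉ = 14 − 14 = 0
n=54: ⌈(55·109+47)/426⌉ − ⌈(54·109+47)/426⌉ = ⌈6042/426⌉ − ⌈5933/426⌉ = 15 − 14 = 1
n=55: ⌈(56·109+47)/426⌉ − ⌈(55·109+47)/426⌉ = ⌈6151/426⌉ − ⌈6042/426⌉ = 15 − 15 = 0
n=56: ⌈(57·109+47)/426⌉ − ⌈(56·109+47)/426⌉ = ⌈6260/426⌉ − ⌈6151/426⌉ = 15 − 15 = 0
n=57: ⌈(58·109+47)/426⌉ − ⌈(57·109+47)/426⌉ = ⌈6369/426⌉ − ⌈6260/426⌉ = 15 − 15 = 0
n=58: ⌈(59·109+47)/426⌉ − ⌈(58·109+47)/426⌉ = ⌈6478/426⌉ − ⌈6369/426⌉ = 16 − 15 = 1
n=59: ⌈(60·109+47)/426⌉ − ⌈(59·109+47)/426⌉ = ⌈6587/426⌉ − ⌈6478/426⌉ = 16 − 16 = 0
n=60: ⌈(61·109+47)/426⌉ − ⌈(60·109+47)/426⌉ = ⌈6696/426⌉ − ⌈6587/426⌉ = 16 − 16 = 0
n=61: ⌈(62·109+47)/426⌉ − ⌈(61·109+47)/426⌉ = ⌈6805/426⌉ − ⌈6696/426⌉ = 16 − 16 = 0
n=62: ⌈(63·109+47)/426⌉ − ⌈(62·109+47)/426⌉ = ⌈6914/426⌉ − ⌈6805/426⌉ = 17 − 16 = 1
n=63: ⌈(64·109+47)/426⌉ − ⌈(63·109+47)/426⌉ = ⌈7023/426⌉ − ⌈6914/426⌉ = 17 − 17 = 0
n=64: ⌈(65·109+47)/426⌉ − ⌈(64·109+47)/426⌉ = ⌈7132/426⌉ − ⌈7023/426⌉ = 17 − 17 = 0
n=65: ⌈(66·109+47)/426⌉ − ⌈(65·109+47)/426⌉ = ⌈7241/426⌉ − ⌈7132/426⌉ = 17 − 17 = 0
n=66: ⌈(67·109+47)/426⌉ − ⌈(66·109+47)/426⌉ = ⌈7350/426⌉ − ⌈7241/426⌉ = 18 − 17 = 1
n=67: ⌈(68·109+47)/426⌉ − ⌈(67·109+47)/426⌉ = ⌈7459/426⌉ − ⌈7350/426⌉ = 18 − 18 = 0
n=68: ⌈(69·109+47)/426⌉ − ⌈(68·109+47)/426⌉ = ⌈7568/426⌉ − ⌈7459/426⌉ = 18 − 18 = 0
n=69: ⌈(70·109+47)/426⌉ − ⌈(69·109+47)/426⌉ = ⌈7677/426⌉ − ⌈7568/426⌉ = 19 − 18 = 1
n=70: ⌈(71·109+47)/426⌉ − ⌈(70·109+47)/426⌉ = ⌈7786/426⌉ − ⌈7677/426⌉ = 19 − 19 = 0
n=71: ⌈(72·109+47)/426⌉ − ⌈(71·109+47)/426⌉ = ⌈7895/426⌉ − ⌈7786/426⌉ = 19 − 19 = 0
n=72: ⌈(73·109+47)/426⌉ − ⌈(72·109+47)/426⌉ = ⌈8004/426⌉ − ⌈7895/426⌉ = 19 − 19 = 0
n=73: ⌈(74·109+47)/426⌉ − ⌈(73·109+47)/426⌉ = ⌈8113/426⌉ − ⌈8004/426⌉ = 20 − 19 = 1
n=74: ⌈(75·109+47)/426⌉ − ⌈(74·109+47)/426⌉ = ⌈8222/426⌉ − ⌈8113/426⌉ = 20 − 20 = 0
n=75: ⌈(76·109+47)/426⌉ − ⌈(75·109+47)/426⌉ = ⌈8331/426⌉ − ⌈8222/426⌉ = 20 − 20 = 0
n=76: ⌈(77·109+47)/426⌉ − ⌈(76·109+47)/426⌉ = ⌈8440/426⌉ − ⌈8331/426⌉ = 20 − 20 = 0
n=77: ⌈(78·109+47)/426⌉ − ⌈(77·109+47)/426⌉ = ⌈8549/426⌉ − ⌈8440/426⌉ = 21 − 20 = 1
n=78: ⌈(79·109+47)/426⌉ − ⌈(78·109+47)/426⌉ = ⌈8658/426⌉ − ⌈8549/426⌉ = 21 − 21 = 0
n=79: ⌈(80·109+47)/426⌉ − ⌈(79·109+47)/426⌉ = ⌈8767/426⌉ − ⌈8658/426⌉ = 21 − 21 = 0
n=80: ⌈(81·109+47)/426⌉ − ⌈(80·109+47)/426⌉ = ⌈8876/426⌉ − ⌈8767/426⌉ = 21 − 21 = 0
n=81: ⌈(82·109+47)/426⌉ − ⌈(81·109+47)/426⌉ = ⌈8985/426⌉ − ⌈8876/426⌉ = 22 − 21 = 1
n=82: ⌈(83·109+47)/426⌉ − ⌈(82·109+47)/426⌉ = ⌈9094/426⌉ − ⌈8985/426⌉ = 22 − 22 = 0
n=83: ⌈(84·109+47)/426⌉ − ⌈(83·109+47)/426⌉ = ⌈9203/426⌉ − ⌈9094/426⌉ = 22 − 22 = 0
n=84: ⌈(85·109+47)/426⌉ − ⌈(84·109+47)/426⌉ = ⌈9312/426⌉ − ⌈9203/426⌉ = 22 − 22 = 0
n=85: ⌈(86·109+47)/426⌉ − ⌈(85·109+47)/426⌉ = ⌈9421/426⌉ − ⌈9312/426⌉ = 23 − 22 = 1
n=86: ⌈(87·109+47)/426⌉ − ⌈(86·109+47)/426⌉ = ⌈9530/426⌉ − ⌈9421/426⌉ = 23 − 23 = 0
n=87: ⌈(88·109+47)/426⌉ − ⌈(87·109+47)/426⌉ = ⌈9639/426⌉ − ⌈9530/426⌉ = 23 − 23 = 0
n=88: ⌈(89·109+47)/426⌉ − ⌈(88·109+47)/426⌉ = ⌈9748/426⌉ − ⌈9639/426⌉ = 23 − 23 = 0
n=89: ⌈(90·109+47)/426⌉ − ⌈(89·109+47)/426⌉ = ⌈9857/426⌉ − ⌈9748/426⌉ = 24 − 23 = 1
n=90: ⌈(91·109+47)/426⌉ − ⌈(90·109+47)/426⌉ = ⌈9966/426⌉ − ⌈9857/426⌉ = 24 − 24 = 0
n=91: ⌈(92·109+47)/426⌉ − ⌈(91·109+47)/426⌉ = ⌈10075/426⌉ − ⌈9966/426⌉ = 24 − 24 = 0
n=92: ⌈(93·109+47)/426⌉ − ⌈(92·109+47)/426⌉ = ⌈10184/426⌉ − ⌈10075/426⌉ = 24 − 24 = 0
n=93: ⌈(94·109+47)/426⌉ − ⌈(93·109+47)/426⌉ = ⌈10293/426⌉ − ⌈10184/426⌉ = 25 − 24 = 1
n=94: ⌈(95·109+47)/426⌉ − ⌈(94·109+47)/426⌉ = ⌈10402/426⌉ − ⌈10293/426⌉ = 25 − 25 = 0
n=95: ⌈(96·109+47)/426⌉ − ⌈(95·109+47)/426⌉ = ⌈10511/426⌉ − ⌈10402/426⌉ = 25 − 25 = 0

000100010001000100010001001000100010001000100010001000100010001000100100010001000100010001000100
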